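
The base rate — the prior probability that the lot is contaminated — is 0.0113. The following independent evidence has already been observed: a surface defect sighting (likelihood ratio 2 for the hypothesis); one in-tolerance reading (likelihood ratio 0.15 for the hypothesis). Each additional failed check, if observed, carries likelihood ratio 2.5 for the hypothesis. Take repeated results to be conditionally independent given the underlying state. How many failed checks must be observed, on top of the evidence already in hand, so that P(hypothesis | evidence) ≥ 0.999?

Prior odds = 0.0113/0.9887 = 113/9887.
Combined Bayes factor of the evidence already in hand = 2 × 0.15 = 0.3.
Odds after that evidence = (113/9887) × 0.3 = 339/98870.
Target odds = 0.999/0.001 = 999.
Need 2.5ⁿ ≥ 999 ÷ (339/98870) = 32923710/113.
2.5¹³ ≈149012 falls short of 32923710/113 but 2.5¹⁴ ≈372529 reaches it, so n = 14.

14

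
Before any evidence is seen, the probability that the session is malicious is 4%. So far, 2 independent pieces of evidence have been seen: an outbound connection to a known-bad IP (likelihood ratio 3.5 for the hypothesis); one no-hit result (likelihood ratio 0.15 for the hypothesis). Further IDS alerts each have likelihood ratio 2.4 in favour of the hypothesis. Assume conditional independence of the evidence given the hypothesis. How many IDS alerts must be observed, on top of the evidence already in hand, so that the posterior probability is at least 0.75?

Prior odds = 0.04/0.96 = 1/24.
Combined Bayes factor of the evidence already in hand = 3.5 × 0.15 = 0.525.
Odds after that evidence = (1/24) × 0.525 = 0.021875.
Target odds = 0.75/0.25 = 3.
Need 2.4ⁿ ≥ 3 ÷ 0.021875 = 960/7.
2.4⁵ = 79.62624 falls short of 960/7 but 2.4⁶ = 2985984/15625 reaches it, so n = 6.

6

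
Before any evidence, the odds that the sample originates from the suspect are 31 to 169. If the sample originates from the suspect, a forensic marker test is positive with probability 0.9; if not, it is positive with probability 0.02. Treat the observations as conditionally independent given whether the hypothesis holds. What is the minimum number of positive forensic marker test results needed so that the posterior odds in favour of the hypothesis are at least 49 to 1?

Prior odds = 31/169.
Likelihood ratio of a positive = 0.9/0.02 = 45.
Target odds = 49.
Require 45ⁿ ≥ 49 ÷ (31/169) = 8281/31.
45¹ = 45 falls short of 8281/31 but 45² = 2025 reaches it, so n = 2.

2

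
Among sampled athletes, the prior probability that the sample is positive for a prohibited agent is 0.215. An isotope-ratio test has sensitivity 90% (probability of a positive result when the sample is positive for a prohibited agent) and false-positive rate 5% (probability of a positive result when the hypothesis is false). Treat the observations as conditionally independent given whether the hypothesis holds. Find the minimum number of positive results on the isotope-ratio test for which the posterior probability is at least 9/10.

Prior odds: 0.215 ÷ 0.785 = 43/157.
Likelihood ratio of a positive result = 0.9/0.05 = 18.
Target odds: 0.9 ÷ 0.1 = 9.
Need (43/157) × 18ⁿ ≥ 9, i.e. 18ⁿ ≥ 1413/43.
18¹ = 18 falls short of 1413/43 but 18² = 324 reaches it, so n = 2.

2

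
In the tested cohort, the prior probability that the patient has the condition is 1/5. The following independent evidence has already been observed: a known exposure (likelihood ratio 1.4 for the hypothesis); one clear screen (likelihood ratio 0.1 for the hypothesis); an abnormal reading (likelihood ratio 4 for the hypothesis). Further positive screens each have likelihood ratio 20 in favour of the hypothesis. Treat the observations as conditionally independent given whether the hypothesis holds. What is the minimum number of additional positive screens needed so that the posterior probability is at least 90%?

2

Prior odds = 0.2/0.8 = 0.25.
Combined Bayes factor of the evidence already in hand = 1.4 × 0.1 × 4 = 0.56.
Odds after that evidence = 0.25 × 0.56 = 0.14.
Target odds = 0.9/0.1 = 9.
Need 20ⁿ ≥ 9 ÷ 0.14 = 450/7.
20¹ = 20 falls short of 450/7 but 20² = 400 reaches it, so n = 2.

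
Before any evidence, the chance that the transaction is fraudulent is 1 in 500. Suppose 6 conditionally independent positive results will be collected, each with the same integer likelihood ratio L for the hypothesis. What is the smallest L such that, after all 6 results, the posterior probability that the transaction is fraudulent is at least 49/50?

Prior odds = 0.002/0.998 = 1/499.
Target odds = 0.98/0.02 = 49.
Need L⁶ ≥ 49 ÷ (1/499) = 24451.
5⁶ = 15625 < 24451 ≤ 46656 = 6⁶, so L = 6.

6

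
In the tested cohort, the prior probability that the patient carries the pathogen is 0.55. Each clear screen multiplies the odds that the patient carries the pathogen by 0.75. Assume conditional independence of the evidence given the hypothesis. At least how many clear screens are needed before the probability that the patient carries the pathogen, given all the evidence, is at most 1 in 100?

Prior odds = 0.55/0.45 = 11/9.
Likelihood ratio per clear screen = 0.75.
Target posterior odds = 0.01/0.99 = 1/99.
Require 0.75ⁿ ≤ 1/99 ÷ (11/9) = 1/121.
0.75¹⁶ ≈0.0100226 is still above 1/121 but 0.75¹⁷ ≈0.00751695 is at or below it, so n = 17.

17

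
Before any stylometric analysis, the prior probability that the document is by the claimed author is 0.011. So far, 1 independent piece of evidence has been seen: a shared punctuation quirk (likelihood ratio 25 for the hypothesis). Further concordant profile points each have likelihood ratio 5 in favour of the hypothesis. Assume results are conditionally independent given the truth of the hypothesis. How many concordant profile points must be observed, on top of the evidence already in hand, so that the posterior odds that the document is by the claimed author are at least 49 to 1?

4

Prior odds = 0.011/0.989 = 11/989.
Bayes factor of the evidence already in hand = 25.
Odds after that evidence = (11/989) × 25 = 275/989.
Target odds = 49.
Need 5ⁿ ≥ 49 ÷ (275/989) = 48461/275.
5³ = 125 falls short of 48461/275 but 5⁴ = 625 reaches it, so n = 4.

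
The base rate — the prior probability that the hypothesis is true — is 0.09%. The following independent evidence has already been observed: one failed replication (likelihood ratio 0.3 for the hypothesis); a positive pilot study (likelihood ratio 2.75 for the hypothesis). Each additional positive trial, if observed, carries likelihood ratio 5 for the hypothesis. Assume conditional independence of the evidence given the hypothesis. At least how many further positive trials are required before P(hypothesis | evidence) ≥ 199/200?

8

Prior odds = 0.0009/0.9991 = 9/9991.
Combined Bayes factor of the evidence already in hand = 0.3 × 2.75 = 0.825.
Odds after that evidence = (9/9991) × 0.825 = 297/399640.
Target odds = 0.995/0.005 = 199.
Need 5ⁿ ≥ 199 ÷ (297/399640) = 79528360/297.
5⁷ = 78125 falls short of 79528360/297 but 5⁸ = 390625 reaches it, so n = 8.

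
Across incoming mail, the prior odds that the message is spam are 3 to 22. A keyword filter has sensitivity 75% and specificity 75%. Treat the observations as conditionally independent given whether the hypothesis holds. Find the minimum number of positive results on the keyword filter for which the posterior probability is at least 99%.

Prior odds = 3/22.
False-positive rate = 1 − 0.75 = 0.25; likelihood ratio of a positive = 0.75/0.25 = 3.
Target odds: 0.99 ÷ 0.01 = 99.
Need (3/22) × 3ⁿ ≥ 99, i.e. 3ⁿ ≥ 726.
3⁵ = 243 falls short of 726 but 3⁶ = 729 reaches it, so n = 6.

6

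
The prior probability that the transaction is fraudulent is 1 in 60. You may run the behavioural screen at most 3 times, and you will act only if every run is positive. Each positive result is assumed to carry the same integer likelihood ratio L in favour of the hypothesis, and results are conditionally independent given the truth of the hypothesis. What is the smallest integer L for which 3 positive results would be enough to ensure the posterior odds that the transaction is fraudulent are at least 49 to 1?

Prior odds = (1/60)/(59/60) = 1/59.
Target odds = 49.
Need L³ ≥ 49 ÷ (1/59) = 2891.
14³ = 2744 < 2891 ≤ 3375 = 15³, so L = 15.

15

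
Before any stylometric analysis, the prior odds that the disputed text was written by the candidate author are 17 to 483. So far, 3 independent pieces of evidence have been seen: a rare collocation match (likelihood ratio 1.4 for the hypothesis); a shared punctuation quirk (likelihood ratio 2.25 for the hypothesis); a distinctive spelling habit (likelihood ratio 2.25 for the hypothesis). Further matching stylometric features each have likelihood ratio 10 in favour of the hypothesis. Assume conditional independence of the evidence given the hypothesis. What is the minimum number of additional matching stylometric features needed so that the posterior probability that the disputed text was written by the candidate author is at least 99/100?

Prior odds = 17/483.
Combined Bayes factor of the evidence already in hand = 1.4 × 2.25 × 2.25 = 7.0875.
Odds after that evidence = (17/483) × 7.0875 = 459/1840.
Target odds = 0.99/0.01 = 99.
Need 10ⁿ ≥ 99 ÷ (459/1840) = 20240/51.
10² = 100 falls short of 20240/51 but 10³ = 1000 reaches it, so n = 3.

3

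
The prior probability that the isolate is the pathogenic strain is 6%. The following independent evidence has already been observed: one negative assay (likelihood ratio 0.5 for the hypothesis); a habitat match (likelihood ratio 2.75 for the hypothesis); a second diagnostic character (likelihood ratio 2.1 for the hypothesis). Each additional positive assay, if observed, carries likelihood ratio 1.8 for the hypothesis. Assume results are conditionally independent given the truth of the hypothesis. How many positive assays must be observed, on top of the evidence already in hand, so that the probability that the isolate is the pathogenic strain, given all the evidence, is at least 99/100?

11

Prior odds = 0.06/0.94 = 3/47.
Combined Bayes factor of the evidence already in hand = 0.5 × 2.75 × 2.1 = 2.8875.
Odds after that evidence = (3/47) × 2.8875 = 693/3760.
Target odds = 0.99/0.01 = 99.
Need 1.8ⁿ ≥ 99 ÷ (693/3760) = 3760/7.
1.8¹⁰ ≈357.047 falls short of 3760/7 but 1.8¹¹ ≈642.684 reaches it, so n = 11.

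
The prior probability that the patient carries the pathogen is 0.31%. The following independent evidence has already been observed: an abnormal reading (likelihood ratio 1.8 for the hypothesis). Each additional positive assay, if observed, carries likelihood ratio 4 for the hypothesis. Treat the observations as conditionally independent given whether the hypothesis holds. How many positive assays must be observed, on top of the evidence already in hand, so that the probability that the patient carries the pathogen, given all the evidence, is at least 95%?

6

Prior odds = 0.0031/0.9969 = 31/9969.
Bayes factor of the evidence already in hand = 1.8.
Odds after that evidence = (31/9969) × 1.8 = 93/16615.
Target odds = 0.95/0.05 = 19.
Need 4ⁿ ≥ 19 ÷ (93/16615) = 315685/93.
4⁵ = 1024 falls short of 315685/93 but 4⁶ = 4096 reaches it, so n = 6.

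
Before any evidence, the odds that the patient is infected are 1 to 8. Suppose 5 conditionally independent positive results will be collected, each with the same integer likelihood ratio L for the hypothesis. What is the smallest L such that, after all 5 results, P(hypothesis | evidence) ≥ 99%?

Prior odds = 0.125.
Target odds = 0.99/0.01 = 99.
Need L⁵ ≥ 99 ÷ 0.125 = 792.
3⁵ = 243 < 792 ≤ 1024 = 4⁵, so L = 4.

4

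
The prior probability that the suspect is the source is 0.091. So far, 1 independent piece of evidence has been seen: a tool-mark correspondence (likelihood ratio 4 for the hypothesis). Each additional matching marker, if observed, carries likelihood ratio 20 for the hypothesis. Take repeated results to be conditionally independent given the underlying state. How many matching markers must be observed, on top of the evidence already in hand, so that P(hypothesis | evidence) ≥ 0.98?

2

Prior odds = 0.091/0.909 = 91/909.
Bayes factor of the evidence already in hand = 4.
Odds after that evidence = (91/909) × 4 = 364/909.
Target odds = 0.98/0.02 = 49.
Need 20ⁿ ≥ 49 ÷ (364/909) = 6363/52.
20¹ = 20 falls short of 6363/52 but 20² = 400 reaches it, so n = 2.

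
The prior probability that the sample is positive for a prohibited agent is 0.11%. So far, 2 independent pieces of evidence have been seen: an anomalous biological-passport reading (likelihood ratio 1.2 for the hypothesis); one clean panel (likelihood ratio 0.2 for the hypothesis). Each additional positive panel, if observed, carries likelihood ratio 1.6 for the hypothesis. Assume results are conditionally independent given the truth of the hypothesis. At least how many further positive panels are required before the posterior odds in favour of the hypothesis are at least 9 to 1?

Prior odds = 0.0011/0.9989 = 11/9989.
Combined Bayes factor of the evidence already in hand = 1.2 × 0.2 = 0.24.
Odds after that evidence = (11/9989) × 0.24 = 66/249725.
Target odds = 9.
Need 1.6ⁿ ≥ 9 ÷ (66/249725) = 749175/22.
1.6²² ≈30948.5 falls short of 749175/22 but 1.6²³ ≈49517.6 reaches it, so n = 23.

23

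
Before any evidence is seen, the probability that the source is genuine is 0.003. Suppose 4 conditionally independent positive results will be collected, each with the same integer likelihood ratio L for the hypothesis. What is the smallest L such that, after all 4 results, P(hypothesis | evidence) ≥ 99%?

14

Prior odds = 0.003/0.997 = 3/997.
Target odds = 0.99/0.01 = 99.
Need L⁴ ≥ 99 ÷ (3/997) = 32901.
13⁴ = 28561 < 32901 ≤ 38416 = 14⁴, so L = 14.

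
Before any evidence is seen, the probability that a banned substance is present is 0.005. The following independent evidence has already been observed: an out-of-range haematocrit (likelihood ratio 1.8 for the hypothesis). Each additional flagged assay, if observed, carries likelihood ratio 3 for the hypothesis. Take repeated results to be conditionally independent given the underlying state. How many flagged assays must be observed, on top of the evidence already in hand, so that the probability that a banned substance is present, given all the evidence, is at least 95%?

7

Prior odds = 0.005/0.995 = 1/199.
Bayes factor of the evidence already in hand = 1.8.
Odds after that evidence = (1/199) × 1.8 = 9/995.
Target odds = 0.95/0.05 = 19.
Need 3ⁿ ≥ 19 ÷ (9/995) = 18905/9.
3⁶ = 729 falls short of 18905/9 but 3⁷ = 2187 reaches it, so n = 7.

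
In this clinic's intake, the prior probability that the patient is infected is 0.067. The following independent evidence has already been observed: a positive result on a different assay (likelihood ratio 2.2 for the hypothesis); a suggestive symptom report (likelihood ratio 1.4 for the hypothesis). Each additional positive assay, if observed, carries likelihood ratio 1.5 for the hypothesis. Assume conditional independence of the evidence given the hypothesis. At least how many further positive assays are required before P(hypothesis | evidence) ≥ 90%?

Prior odds = 0.067/0.933 = 67/933.
Combined Bayes factor of the evidence already in hand = 2.2 × 1.4 = 3.08.
Odds after that evidence = (67/933) × 3.08 = 5159/23325.
Target odds = 0.9/0.1 = 9.
Need 1.5ⁿ ≥ 9 ÷ (5159/23325) = 209925/5159.
1.5⁹ = 19683/512 falls short of 209925/5159 but 1.5¹⁰ = 59049/1024 reaches it, so n = 10.

10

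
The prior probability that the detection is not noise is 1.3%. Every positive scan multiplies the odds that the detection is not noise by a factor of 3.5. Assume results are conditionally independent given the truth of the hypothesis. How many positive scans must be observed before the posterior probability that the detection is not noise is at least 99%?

Prior odds = 0.013/0.987 = 13/987.
Likelihood ratio per positive scan = 3.5.
Target odds: 0.99 ÷ 0.01 = 99.
Require 3.5ⁿ ≥ 99 ÷ (13/987) = 97713/13.
3.5⁷ = 823543/128 falls short of 97713/13 but 3.5⁸ = 5764801/256 reaches it, so n = 8.

8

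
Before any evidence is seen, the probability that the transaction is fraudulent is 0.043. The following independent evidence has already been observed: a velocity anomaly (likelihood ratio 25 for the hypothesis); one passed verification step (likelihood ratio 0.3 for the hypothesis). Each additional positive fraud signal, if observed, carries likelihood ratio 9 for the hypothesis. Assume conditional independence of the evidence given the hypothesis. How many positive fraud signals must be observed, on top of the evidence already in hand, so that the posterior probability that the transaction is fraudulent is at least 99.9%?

4

Prior odds = 0.043/0.957 = 43/957.
Combined Bayes factor of the evidence already in hand = 25 × 0.3 = 7.5.
Odds after that evidence = (43/957) × 7.5 = 215/638.
Target odds = 0.999/0.001 = 999.
Need 9ⁿ ≥ 999 ÷ (215/638) = 637362/215.
9³ = 729 falls short of 637362/215 but 9⁴ = 6561 reaches it, so n = 4.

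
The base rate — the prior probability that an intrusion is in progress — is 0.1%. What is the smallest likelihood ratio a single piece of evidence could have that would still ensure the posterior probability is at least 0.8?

3996

Prior odds = 0.001/0.999 = 1/999.
Target odds = 0.8/0.2 = 4.
Required Bayes factor = 4 ÷ (1/999) = 3996.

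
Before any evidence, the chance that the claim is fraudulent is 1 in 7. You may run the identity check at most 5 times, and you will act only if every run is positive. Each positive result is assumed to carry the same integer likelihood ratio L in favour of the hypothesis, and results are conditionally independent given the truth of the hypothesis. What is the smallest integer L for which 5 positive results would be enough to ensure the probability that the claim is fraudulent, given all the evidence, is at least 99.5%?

Prior odds = (1/7)/(6/7) = 1/6.
Target odds = 0.995/0.005 = 199.
Need L⁵ ≥ 199 ÷ (1/6) = 1194.
4⁵ = 1024 < 1194 ≤ 3125 = 5⁵, so L = 5.

5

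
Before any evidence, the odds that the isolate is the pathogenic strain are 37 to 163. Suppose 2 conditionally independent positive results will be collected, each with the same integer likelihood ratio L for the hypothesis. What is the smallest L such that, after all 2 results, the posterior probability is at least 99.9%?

67

Prior odds = 37/163.
Target odds = 0.999/0.001 = 999.
Need L² ≥ 999 ÷ (37/163) = 4401.
66² = 4356 < 4401 ≤ 4489 = 67², so L = 67.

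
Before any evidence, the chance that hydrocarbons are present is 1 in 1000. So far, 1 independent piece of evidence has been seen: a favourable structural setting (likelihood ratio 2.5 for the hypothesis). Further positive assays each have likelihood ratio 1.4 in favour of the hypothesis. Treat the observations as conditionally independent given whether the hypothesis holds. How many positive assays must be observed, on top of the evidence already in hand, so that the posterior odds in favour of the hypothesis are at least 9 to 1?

25

Prior odds = 0.001/0.999 = 1/999.
Bayes factor of the evidence already in hand = 2.5.
Odds after that evidence = (1/999) × 2.5 = 5/1998.
Target odds = 9.
Need 1.4ⁿ ≥ 9 ÷ (5/1998) = 3596.4.
1.4²⁴ ≈3214.2 falls short of 3596.4 but 1.4²⁵ ≈4499.88 reaches it, so n = 25.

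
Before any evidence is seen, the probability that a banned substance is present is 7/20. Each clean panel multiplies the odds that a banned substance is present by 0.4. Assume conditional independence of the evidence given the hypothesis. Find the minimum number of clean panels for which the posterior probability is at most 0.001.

Prior odds = 0.35/0.65 = 7/13.
Likelihood ratio per clean panel = 0.4.
Target posterior odds = 0.001/0.999 = 1/999.
Need (7/13) × 0.4ⁿ ≤ 1/999, i.e. 0.4ⁿ ≤ 13/6993.
0.4⁶ = 64/15625 is still above 13/6993 but 0.4⁷ = 128/78125 is at or below it, so n = 7.

7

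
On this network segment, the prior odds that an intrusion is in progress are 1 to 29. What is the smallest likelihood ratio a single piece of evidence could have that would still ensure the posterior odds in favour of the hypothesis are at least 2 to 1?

Prior odds = 1/29.
Target odds = 2.
Required Bayes factor = 2 ÷ (1/29) = 58.

58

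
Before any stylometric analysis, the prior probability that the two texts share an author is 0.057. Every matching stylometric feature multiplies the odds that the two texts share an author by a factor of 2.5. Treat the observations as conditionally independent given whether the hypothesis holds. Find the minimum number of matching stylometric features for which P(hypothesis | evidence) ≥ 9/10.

6

Prior odds = 0.057/0.943 = 57/943.
Likelihood ratio per matching stylometric feature = 2.5.
Target posterior odds = 0.9/0.1 = 9.
Require 2.5ⁿ ≥ 9 ÷ (57/943) = 2829/19.
2.5⁵ = 97.65625 falls short of 2829/19 but 2.5⁶ = 244.140625 reaches it, so n = 6.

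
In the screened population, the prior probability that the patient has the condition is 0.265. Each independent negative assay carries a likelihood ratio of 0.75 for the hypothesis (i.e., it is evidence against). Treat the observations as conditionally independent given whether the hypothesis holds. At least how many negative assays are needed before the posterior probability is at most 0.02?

Prior odds = 0.265/0.735 = 53/147.
Likelihood ratio per negative assay = 0.75.
Target posterior odds = 0.02/0.98 = 1/49.
Require 0.75ⁿ ≤ 1/49 ÷ (53/147) = 3/53.
0.75⁹ = 19683/262144 is still above 3/53 but 0.75¹⁰ = 59049/1048576 is at or below it, so n = 10.

10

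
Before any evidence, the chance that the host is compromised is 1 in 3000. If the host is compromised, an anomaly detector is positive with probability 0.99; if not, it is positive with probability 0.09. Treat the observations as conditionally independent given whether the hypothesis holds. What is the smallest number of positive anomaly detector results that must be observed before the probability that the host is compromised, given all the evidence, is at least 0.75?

4

Prior odds = (1/3000)/(2999/3000) = 1/2999.
Likelihood ratio of a positive = 0.99/0.09 = 11.
Target odds: 0.75 ÷ 0.25 = 3.
Require 11ⁿ ≥ 3 ÷ (1/2999) = 8997.
11³ = 1331 falls short of 8997 but 11⁴ = 14641 reaches it, so n = 4.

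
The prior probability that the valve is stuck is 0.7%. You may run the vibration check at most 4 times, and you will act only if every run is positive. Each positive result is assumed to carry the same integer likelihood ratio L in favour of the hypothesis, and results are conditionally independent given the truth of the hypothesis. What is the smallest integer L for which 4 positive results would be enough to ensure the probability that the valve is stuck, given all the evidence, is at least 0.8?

Prior odds = 0.007/0.993 = 7/993.
Target odds = 0.8/0.2 = 4.
Need L⁴ ≥ 4 ÷ (7/993) = 3972/7.
4⁴ = 256 < 3972/7 ≤ 625 = 5⁴, so L = 5.

5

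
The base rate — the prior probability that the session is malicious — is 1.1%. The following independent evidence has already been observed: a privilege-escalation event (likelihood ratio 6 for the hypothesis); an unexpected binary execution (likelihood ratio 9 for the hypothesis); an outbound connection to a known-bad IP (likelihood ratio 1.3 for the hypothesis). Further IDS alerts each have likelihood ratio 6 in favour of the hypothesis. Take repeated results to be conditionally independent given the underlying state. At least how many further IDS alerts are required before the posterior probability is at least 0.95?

Prior odds = 0.011/0.989 = 11/989.
Combined Bayes factor of the evidence already in hand = 6 × 9 × 1.3 = 70.2.
Odds after that evidence = (11/989) × 70.2 = 3861/4945.
Target odds = 0.95/0.05 = 19.
Need 6ⁿ ≥ 19 ÷ (3861/4945) = 93955/3861.
6¹ = 6 falls short of 93955/3861 but 6² = 36 reaches it, so n = 2.

2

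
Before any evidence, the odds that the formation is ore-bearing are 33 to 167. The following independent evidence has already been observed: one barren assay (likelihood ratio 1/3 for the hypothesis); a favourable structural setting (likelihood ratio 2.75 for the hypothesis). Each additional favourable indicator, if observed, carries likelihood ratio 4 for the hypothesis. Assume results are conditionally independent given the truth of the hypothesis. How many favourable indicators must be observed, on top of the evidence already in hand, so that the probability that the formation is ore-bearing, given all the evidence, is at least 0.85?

Prior odds = 33/167.
Combined Bayes factor of the evidence already in hand = (1/3) × 2.75 = 11/12.
Odds after that evidence = (33/167) × 11/12 = 121/668.
Target odds = 0.85/0.15 = 17/3.
Need 4ⁿ ≥ 17/3 ÷ (121/668) = 11356/363.
4² = 16 falls short of 11356/363 but 4³ = 64 reaches it, so n = 3.

3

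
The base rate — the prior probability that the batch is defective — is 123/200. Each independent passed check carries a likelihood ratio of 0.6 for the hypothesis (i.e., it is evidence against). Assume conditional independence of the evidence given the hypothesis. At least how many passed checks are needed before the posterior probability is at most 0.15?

5

Prior odds: 0.615 ÷ 0.385 = 123/77.
Likelihood ratio per passed check = 0.6.
Target posterior odds = 0.15/0.85 = 3/17.
Require 0.6ⁿ ≤ 3/17 ÷ (123/77) = 77/697.
0.6⁴ = 0.1296 is still above 77/697 but 0.6⁵ = 0.07776 is at or below it, so n = 5.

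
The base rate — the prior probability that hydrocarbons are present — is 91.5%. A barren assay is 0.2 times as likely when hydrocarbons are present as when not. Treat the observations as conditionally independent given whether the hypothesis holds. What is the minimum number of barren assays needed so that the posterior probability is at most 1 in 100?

5

Prior odds = 0.915/0.085 = 183/17.
Likelihood ratio per barren assay = 0.2.
Target odds: 0.01 ÷ 0.99 = 1/99.
Need (183/17) × 0.2ⁿ ≤ 1/99, i.e. 0.2ⁿ ≤ 17/18117.
0.2⁴ = 0.0016 is still above 17/18117 but 0.2⁵ = 0.00032 is at or below it, so n = 5.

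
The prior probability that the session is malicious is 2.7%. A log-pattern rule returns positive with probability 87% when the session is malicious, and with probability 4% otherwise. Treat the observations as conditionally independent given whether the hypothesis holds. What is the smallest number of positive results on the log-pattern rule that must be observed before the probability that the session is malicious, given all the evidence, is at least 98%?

Prior odds: 0.027 ÷ 0.973 = 27/973.
Likelihood ratio of a positive result = 0.87/0.04 = 21.75.
Target odds: 0.98 ÷ 0.02 = 49.
Need (27/973) × 21.75ⁿ ≥ 49, i.e. 21.75ⁿ ≥ 47677/27.
21.75² = 473.0625 falls short of 47677/27 but 21.75³ = 658503/64 reaches it, so n = 3.

3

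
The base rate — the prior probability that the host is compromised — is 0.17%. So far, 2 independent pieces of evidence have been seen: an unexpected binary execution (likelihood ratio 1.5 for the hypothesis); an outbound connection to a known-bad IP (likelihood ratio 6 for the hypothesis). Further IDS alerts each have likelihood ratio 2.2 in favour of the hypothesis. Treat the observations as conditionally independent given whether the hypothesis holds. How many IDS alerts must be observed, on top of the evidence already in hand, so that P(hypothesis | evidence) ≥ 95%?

Prior odds = 0.0017/0.9983 = 17/9983.
Combined Bayes factor of the evidence already in hand = 1.5 × 6 = 9.
Odds after that evidence = (17/9983) × 9 = 153/9983.
Target odds = 0.95/0.05 = 19.
Need 2.2ⁿ ≥ 19 ÷ (153/9983) = 189677/153.
2.2⁹ ≈1207.27 falls short of 189677/153 but 2.2¹⁰ ≈2655.99 reaches it, so n = 10.

10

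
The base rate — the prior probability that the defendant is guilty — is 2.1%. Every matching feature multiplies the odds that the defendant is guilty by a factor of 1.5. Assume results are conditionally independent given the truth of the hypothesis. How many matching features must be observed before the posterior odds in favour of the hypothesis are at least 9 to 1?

Prior odds: 0.021 ÷ 0.979 = 21/979.
Likelihood ratio per matching feature = 1.5.
Target odds = 9.
Need (21/979) × 1.5ⁿ ≥ 9, i.e. 1.5ⁿ ≥ 2937/7.
1.5¹⁴ = 4782969/16384 falls short of 2937/7 but 1.5¹⁵ = 14348907/32768 reaches it, so n = 15.

15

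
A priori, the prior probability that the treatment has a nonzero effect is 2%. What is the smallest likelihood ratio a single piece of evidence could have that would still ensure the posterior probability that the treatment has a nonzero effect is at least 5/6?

245

Prior odds = 0.02/0.98 = 1/49.
Target odds = (5/6)/(1/6) = 5.
Required Bayes factor = 5 ÷ (1/49) = 245.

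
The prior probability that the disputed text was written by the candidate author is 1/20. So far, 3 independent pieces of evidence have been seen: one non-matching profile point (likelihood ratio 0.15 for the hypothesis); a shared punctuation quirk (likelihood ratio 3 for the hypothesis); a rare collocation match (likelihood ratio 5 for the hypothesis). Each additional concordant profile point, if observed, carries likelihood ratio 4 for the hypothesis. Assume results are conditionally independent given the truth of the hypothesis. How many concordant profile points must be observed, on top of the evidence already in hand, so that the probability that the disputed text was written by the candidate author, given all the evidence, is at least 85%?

Prior odds = 0.05/0.95 = 1/19.
Combined Bayes factor of the evidence already in hand = 0.15 × 3 × 5 = 2.25.
Odds after that evidence = (1/19) × 2.25 = 9/76.
Target odds = 0.85/0.15 = 17/3.
Need 4ⁿ ≥ 17/3 ÷ (9/76) = 1292/27.
4² = 16 falls short of 1292/27 but 4³ = 64 reaches it, so n = 3.

3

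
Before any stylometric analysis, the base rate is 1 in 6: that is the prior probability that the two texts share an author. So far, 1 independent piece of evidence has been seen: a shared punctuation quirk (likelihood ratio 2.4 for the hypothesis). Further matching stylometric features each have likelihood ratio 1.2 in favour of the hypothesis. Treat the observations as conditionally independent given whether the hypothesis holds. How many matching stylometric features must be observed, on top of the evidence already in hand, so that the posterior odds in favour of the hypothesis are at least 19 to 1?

21

Prior odds = (1/6)/(5/6) = 0.2.
Bayes factor of the evidence already in hand = 2.4.
Odds after that evidence = 0.2 × 2.4 = 0.48.
Target odds = 19.
Need 1.2ⁿ ≥ 19 ÷ 0.48 = 475/12.
1.2²⁰ ≈38.3376 falls short of 475/12 but 1.2²¹ ≈46.0051 reaches it, so n = 21.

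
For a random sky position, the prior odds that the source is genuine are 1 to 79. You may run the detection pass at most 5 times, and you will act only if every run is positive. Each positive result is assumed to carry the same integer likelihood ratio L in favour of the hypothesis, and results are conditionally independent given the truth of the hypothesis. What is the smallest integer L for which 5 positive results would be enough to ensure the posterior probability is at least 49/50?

6

Prior odds = 1/79.
Target odds = 0.98/0.02 = 49.
Need L⁵ ≥ 49 ÷ (1/79) = 3871.
5⁵ = 3125 < 3871 ≤ 7776 = 6⁵, so L = 6.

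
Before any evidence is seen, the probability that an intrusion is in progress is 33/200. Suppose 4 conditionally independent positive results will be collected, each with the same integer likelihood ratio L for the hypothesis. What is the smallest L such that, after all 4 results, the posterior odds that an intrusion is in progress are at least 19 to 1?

4

Prior odds = 0.165/0.835 = 33/167.
Target odds = 19.
Need L⁴ ≥ 19 ÷ (33/167) = 3173/33.
3⁴ = 81 < 3173/33 ≤ 256 = 4⁴, so L = 4.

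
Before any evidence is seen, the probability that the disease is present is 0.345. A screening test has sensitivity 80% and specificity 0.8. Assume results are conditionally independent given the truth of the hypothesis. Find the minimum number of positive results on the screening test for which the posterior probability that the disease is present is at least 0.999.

6

Prior odds: 0.345 ÷ 0.655 = 69/131.
False-positive rate = 1 − 0.8 = 0.2; likelihood ratio of a positive = 0.8/0.2 = 4.
Target odds: 0.999 ÷ 0.001 = 999.
Require 4ⁿ ≥ 999 ÷ (69/131) = 43623/23.
4⁵ = 1024 falls short of 43623/23 but 4⁶ = 4096 reaches it, so n = 6.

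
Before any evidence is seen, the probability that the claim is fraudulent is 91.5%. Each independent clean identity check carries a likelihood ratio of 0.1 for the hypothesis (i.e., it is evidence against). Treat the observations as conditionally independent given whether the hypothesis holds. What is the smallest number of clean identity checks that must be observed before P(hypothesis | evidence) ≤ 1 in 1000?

5

Prior odds = 0.915/0.085 = 183/17.
Likelihood ratio per clean identity check = 0.1.
Target posterior odds = 0.001/0.999 = 1/999.
Require 0.1ⁿ ≤ 1/999 ÷ (183/17) = 17/182817.
0.1⁴ = 0.0001 is still above 17/182817 but 0.1⁵ = 1/100000 is at or below it, so n = 5.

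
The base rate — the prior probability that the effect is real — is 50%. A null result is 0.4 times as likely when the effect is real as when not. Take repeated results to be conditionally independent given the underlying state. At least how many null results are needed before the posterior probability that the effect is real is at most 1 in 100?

6

Prior odds = 0.5/0.5 = 1.
Likelihood ratio per null result = 0.4.
Target posterior odds = 0.01/0.99 = 1/99.
Require 0.4ⁿ ≤ 1/99 ÷ 1 = 1/99.
0.4⁵ = 0.01024 is still above 1/99 but 0.4⁶ = 64/15625 is at or below it, so n = 6.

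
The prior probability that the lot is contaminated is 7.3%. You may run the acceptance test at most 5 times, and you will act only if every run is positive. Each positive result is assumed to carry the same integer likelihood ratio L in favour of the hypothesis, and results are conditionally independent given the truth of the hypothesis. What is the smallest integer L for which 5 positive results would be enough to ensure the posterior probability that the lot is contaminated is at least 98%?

Prior odds = 0.073/0.927 = 73/927.
Target odds = 0.98/0.02 = 49.
Need L⁵ ≥ 49 ÷ (73/927) = 45423/73.
3⁵ = 243 < 45423/73 ≤ 1024 = 4⁵, so L = 4.

4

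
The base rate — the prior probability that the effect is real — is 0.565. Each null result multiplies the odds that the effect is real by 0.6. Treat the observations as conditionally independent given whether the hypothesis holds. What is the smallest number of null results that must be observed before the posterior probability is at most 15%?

4

Prior odds = 0.565/0.435 = 113/87.
Likelihood ratio per null result = 0.6.
Target odds: 0.15 ÷ 0.85 = 3/17.
Require 0.6ⁿ ≤ 3/17 ÷ (113/87) = 261/1921.
0.6³ = 0.216 is still above 261/1921 but 0.6⁴ = 0.1296 is at or below it, so n = 4.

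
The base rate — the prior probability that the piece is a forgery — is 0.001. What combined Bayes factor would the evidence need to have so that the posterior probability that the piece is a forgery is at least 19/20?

18981

Prior odds = 0.001/0.999 = 1/999.
Target odds = 0.95/0.05 = 19.
Required Bayes factor = 19 ÷ (1/999) = 18981.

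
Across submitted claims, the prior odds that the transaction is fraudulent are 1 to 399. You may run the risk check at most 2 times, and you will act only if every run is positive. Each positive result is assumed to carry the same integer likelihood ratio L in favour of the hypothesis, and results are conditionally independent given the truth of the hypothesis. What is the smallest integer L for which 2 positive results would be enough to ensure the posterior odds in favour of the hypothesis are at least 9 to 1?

60

Prior odds = 1/399.
Target odds = 9.
Need L² ≥ 9 ÷ (1/399) = 3591.
59² = 3481 < 3591 ≤ 3600 = 60², so L = 60.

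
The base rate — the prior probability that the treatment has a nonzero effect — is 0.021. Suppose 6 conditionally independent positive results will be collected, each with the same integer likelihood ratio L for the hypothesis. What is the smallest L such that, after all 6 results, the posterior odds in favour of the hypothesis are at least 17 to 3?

Prior odds = 0.021/0.979 = 21/979.
Target odds = 17/3.
Need L⁶ ≥ 17/3 ÷ (21/979) = 16643/63.
2⁶ = 64 < 16643/63 ≤ 729 = 3⁶, so L = 3.

3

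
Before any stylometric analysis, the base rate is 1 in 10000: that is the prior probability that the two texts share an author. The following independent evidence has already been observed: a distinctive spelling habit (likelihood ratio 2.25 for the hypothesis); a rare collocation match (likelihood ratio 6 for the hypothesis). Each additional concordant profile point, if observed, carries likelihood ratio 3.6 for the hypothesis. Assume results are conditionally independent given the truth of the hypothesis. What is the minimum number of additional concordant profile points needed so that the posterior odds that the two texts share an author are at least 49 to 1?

Prior odds = 0.0001/0.9999 = 1/9999.
Combined Bayes factor of the evidence already in hand = 2.25 × 6 = 13.5.
Odds after that evidence = (1/9999) × 13.5 = 3/2222.
Target odds = 49.
Need 3.6ⁿ ≥ 49 ÷ (3/2222) = 108878/3.
3.6⁸ ≈28211.1 falls short of 108878/3 but 3.6⁹ ≈101560 reaches it, so n = 9.

9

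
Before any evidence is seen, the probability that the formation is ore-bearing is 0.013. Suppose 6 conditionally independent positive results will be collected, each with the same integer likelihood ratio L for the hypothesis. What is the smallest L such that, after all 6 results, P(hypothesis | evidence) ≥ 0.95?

4

Prior odds = 0.013/0.987 = 13/987.
Target odds = 0.95/0.05 = 19.
Need L⁶ ≥ 19 ÷ (13/987) = 18753/13.
3⁶ = 729 < 18753/13 ≤ 4096 = 4⁶, so L = 4.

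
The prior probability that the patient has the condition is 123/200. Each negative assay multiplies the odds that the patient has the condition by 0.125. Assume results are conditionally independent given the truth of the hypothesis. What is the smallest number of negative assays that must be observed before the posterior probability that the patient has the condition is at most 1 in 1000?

Prior odds = 0.615/0.385 = 123/77.
Likelihood ratio per negative assay = 0.125.
Target odds: 0.001 ÷ 0.999 = 1/999.
Need (123/77) × 0.125ⁿ ≤ 1/999, i.e. 0.125ⁿ ≤ 77/122877.
0.125³ = 0.001953125 is still above 77/122877 but 0.125⁴ = 1/4096 is at or below it, so n = 4.

4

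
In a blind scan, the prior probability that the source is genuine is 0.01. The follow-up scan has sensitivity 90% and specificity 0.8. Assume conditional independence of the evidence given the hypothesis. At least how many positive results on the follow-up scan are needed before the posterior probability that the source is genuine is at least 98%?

6

Prior odds = 0.01/0.99 = 1/99.
False-positive rate = 1 − 0.8 = 0.2; likelihood ratio of a positive = 0.9/0.2 = 4.5.
Target posterior odds = 0.98/0.02 = 49.
Need (1/99) × 4.5ⁿ ≥ 49, i.e. 4.5ⁿ ≥ 4851.
4.5⁵ = 1845.28125 falls short of 4851 but 4.5⁶ = 8303.765625 reaches it, so n = 6.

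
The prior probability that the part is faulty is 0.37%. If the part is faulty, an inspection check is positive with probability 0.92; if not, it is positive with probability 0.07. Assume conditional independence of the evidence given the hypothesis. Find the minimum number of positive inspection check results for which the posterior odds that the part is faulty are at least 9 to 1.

Prior odds = 0.0037/0.9963 = 37/9963.
Likelihood ratio of a positive = 0.92/0.07 = 92/7.
Target odds = 9.
Need (37/9963) × (92/7)ⁿ ≥ 9, i.e. (92/7)ⁿ ≥ 89667/37.
(92/7)³ = 778688/343 falls short of 89667/37 but (92/7)⁴ = 71639296/2401 reaches it, so n = 4.

4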